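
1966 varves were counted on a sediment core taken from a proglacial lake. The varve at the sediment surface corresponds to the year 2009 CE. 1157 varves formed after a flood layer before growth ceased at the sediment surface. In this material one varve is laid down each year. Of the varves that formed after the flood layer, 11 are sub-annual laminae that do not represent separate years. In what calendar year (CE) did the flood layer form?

1157 varves post-date the flood layer.
Removing the 11 false varves leaves 1157 − 11 = 1146 true varves beyond the flood layer.
The varve at the sediment surface is 2009 CE, so the flood layer dates to 2009 − 1146 = 863 CE.

863 CE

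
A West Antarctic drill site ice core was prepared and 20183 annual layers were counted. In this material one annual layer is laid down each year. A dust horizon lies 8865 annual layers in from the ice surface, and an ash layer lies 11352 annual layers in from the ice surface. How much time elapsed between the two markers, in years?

11352 − 8865 = 2487 annual layers lie between the two events.
One annual layer per year makes the interval 2487 years.

2487 years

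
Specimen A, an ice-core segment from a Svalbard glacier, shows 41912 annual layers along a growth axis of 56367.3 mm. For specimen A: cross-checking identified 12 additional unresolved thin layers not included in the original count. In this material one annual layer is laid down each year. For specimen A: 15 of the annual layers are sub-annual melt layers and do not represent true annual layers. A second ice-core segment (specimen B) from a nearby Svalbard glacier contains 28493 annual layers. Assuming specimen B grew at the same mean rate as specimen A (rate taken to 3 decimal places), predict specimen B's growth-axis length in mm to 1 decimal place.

Specimen A: correcting the raw count gives 41912 − 15 + 12 = 41909 true annual layers.
A: Mean rate = 56367.3 mm / 41909 years ≈ 1.345 mm/yr.
For B, 1.345 mm/year × 28493 years = 38323.1 mm.

38323.1 mm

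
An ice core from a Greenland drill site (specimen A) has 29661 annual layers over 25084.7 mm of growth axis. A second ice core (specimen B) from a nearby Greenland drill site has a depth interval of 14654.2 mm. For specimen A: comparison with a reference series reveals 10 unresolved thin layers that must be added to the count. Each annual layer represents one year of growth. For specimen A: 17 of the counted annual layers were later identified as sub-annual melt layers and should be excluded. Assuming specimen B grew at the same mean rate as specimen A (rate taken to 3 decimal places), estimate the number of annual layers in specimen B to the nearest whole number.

17322 annual layers

Specimen A: true annual layer count = 29661 − 17 + 10 = 29654.
A: Extension rate ≈ 25084.7 / 29654 = 0.846 mm/year.
B spans 14654.2 / 0.846 = 17321.75 years ≈ 17322 annual layers.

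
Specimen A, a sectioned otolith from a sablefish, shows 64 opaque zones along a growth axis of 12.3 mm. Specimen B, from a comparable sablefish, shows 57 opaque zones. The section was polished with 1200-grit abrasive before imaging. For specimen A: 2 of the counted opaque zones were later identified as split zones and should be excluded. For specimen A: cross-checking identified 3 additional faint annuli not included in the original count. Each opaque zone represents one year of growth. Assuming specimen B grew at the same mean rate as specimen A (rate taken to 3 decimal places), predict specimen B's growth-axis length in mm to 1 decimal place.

Specimen A: true opaque zone count = 64 − 2 + 3 = 65.
A: Mean rate = 12.3 mm / 65 years ≈ 0.189 mm/year.
B's length ≈ 0.189 × 57 = 10.8 mm.

10.8 mm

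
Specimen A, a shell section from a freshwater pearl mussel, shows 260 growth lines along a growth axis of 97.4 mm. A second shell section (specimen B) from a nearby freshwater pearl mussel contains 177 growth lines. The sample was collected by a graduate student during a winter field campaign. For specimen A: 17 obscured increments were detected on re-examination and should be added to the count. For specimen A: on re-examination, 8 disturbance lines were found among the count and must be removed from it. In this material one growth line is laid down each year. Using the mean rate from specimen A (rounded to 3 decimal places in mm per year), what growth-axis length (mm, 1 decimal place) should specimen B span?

64.1 mm

Specimen A: adjusted count: 260 − 8 + 17 = 269 growth lines.
A: Extension rate ≈ 97.4 / 269 = 0.362 mm per year.
For B, 0.362 mm/year × 177 years = 64.1 mm.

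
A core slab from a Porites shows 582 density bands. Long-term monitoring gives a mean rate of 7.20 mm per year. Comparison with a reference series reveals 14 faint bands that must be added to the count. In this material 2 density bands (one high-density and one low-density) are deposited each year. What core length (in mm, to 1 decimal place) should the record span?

Correcting the raw count gives 582 + 14 = 596 true density bands.
596 density bands at 2 per year is 596 / 2 = 298 years.
298 years at 7.20 mm/year gives 7.20 × 298 = 2145.6 mm.

2145.6 mm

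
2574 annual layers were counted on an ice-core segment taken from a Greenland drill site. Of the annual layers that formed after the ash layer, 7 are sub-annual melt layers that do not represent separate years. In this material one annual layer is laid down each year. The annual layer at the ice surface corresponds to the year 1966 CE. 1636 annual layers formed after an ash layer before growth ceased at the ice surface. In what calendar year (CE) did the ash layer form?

1636 annual layers post-date the ash layer.
1636 − 7 false = 1629 true annual layers after the ash layer.
Counting back 1629 years from 1966 CE places the ash layer in 1966 − 1629 = 337 CE.

337 CE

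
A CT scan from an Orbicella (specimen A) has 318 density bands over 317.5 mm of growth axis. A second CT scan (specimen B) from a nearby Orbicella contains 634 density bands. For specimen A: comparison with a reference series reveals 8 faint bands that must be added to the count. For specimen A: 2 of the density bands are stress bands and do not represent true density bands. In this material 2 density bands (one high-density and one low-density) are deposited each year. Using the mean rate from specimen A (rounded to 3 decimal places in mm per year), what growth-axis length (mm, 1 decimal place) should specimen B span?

621.3 mm

Specimen A: adjusted count: 318 − 2 + 8 = 324 density bands.
Specimen A: dividing by 2 density bands per year: 324 / 2 = 162 years.
A: Extension rate ≈ 317.5 / 162 = 1.960 mm per year.
Specimen B: dividing by 2 density bands per year: 634 / 2 = 317 years. Length of B = 1.960 × 317 = 621.3 mm.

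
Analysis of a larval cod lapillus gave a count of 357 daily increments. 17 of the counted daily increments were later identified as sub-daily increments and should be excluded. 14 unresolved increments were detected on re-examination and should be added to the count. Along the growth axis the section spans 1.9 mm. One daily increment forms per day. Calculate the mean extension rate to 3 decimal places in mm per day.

0.005 mm per day

After corrections the count is 357 − 17 + 14 = 354 daily increments.
Extension rate ≈ 1.9 / 354 = 0.005 mm per day.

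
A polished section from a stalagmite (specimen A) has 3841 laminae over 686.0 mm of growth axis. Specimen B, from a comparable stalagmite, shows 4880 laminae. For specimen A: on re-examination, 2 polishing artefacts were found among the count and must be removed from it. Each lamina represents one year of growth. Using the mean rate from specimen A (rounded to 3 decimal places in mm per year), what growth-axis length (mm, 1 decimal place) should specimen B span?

873.5 mm

Specimen A: true lamina count = 3841 − 2 = 3839.
A: 686.0 mm over 3839 years gives 686.0 / 3839 ≈ 0.179 mm/yr.
For B, 0.179 mm/year × 4880 years = 873.5 mm.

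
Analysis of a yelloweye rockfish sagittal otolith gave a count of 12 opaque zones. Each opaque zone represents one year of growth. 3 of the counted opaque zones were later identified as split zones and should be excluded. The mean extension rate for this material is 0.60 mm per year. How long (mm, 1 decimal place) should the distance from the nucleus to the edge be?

After corrections the count is 12 − 3 = 9 opaque zones.
Length ≈ 0.60 × 9 = 5.4 mm.

5.4 mm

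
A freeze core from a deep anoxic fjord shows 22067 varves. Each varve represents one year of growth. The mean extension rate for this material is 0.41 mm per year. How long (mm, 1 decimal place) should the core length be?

9047.5 mm

The record spans 22067 years at 0.41 mm per year.
22067 years at 0.41 mm/year gives 0.41 × 22067 = 9047.5 mm.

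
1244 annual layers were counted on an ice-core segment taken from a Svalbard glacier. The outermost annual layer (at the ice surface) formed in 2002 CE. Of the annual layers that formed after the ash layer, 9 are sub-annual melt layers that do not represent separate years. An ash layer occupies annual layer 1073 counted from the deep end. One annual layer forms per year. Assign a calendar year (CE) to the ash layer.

Between annual layer 1073 and the ice surface there are 1244 − 1073 = 171 annual layers.
Excluding 9 false annual layers: 171 − 9 = 162.
The annual layer at the ice surface is 2002 CE, so the ash layer dates to 2002 − 162 = 1840 CE.

1840 CE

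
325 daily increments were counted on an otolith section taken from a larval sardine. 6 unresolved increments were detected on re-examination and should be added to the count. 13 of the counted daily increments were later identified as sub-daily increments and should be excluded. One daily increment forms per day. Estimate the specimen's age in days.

Correcting the raw count gives 325 − 13 + 6 = 318 true daily increments.
At one daily increment per day, that is 318 days.

318 days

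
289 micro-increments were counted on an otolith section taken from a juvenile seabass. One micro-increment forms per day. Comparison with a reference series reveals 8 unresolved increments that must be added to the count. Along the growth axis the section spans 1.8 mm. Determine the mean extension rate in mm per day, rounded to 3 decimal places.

0.006 mm per day

After corrections the count is 289 + 8 = 297 micro-increments.
Extension rate ≈ 1.8 / 297 = 0.006 mm per day.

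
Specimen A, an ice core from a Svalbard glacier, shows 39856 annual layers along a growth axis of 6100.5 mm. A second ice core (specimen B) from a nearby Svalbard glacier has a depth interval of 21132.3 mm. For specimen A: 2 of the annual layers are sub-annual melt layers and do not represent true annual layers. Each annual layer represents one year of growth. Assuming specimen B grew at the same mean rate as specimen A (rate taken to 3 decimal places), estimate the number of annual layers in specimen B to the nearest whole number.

138120 annual layers

Specimen A: after corrections the count is 39856 − 2 = 39854 annual layers.
A: Mean rate = 6100.5 mm / 39854 years ≈ 0.153 mm/yr.
Specimen B: 21132.3 mm / 0.153 mm per year = 138119.61 years ≈ 138120 annual layers.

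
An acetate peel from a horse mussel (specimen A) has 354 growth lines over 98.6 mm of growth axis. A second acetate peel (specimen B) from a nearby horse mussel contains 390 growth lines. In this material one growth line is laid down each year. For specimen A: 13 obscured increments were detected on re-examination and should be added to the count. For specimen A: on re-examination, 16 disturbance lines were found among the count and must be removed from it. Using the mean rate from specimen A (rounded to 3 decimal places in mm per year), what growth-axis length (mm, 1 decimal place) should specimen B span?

109.6 mm

Specimen A: true growth line count = 354 − 16 + 13 = 351.
A: 98.6 mm over 351 years gives 98.6 / 351 ≈ 0.281 mm per year.
B's length ≈ 0.281 × 390 = 109.6 mm.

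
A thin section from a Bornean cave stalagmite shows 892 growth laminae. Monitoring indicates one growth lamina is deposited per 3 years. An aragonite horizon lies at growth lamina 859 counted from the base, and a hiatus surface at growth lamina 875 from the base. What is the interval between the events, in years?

48 years

875 − 859 = 16 growth laminae lie between the two events.
16 growth laminae at 3 years each span 16 × 3 = 48 years.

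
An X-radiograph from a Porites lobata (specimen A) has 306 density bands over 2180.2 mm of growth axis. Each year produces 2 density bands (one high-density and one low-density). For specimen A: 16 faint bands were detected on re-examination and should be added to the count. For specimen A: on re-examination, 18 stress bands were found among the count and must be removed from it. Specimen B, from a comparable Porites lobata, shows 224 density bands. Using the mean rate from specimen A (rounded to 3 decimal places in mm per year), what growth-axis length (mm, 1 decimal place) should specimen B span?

1606.4 mm

Specimen A: adjusted count: 306 − 18 + 16 = 304 density bands.
Specimen A: dividing by 2 density bands per year: 304 / 2 = 152 years.
A: Extension rate ≈ 2180.2 / 152 = 14.343 mm/yr.
Specimen B: 224 density bands at 2 per year is 224 / 2 = 112 years. B's length ≈ 14.343 × 112 = 1606.4 mm.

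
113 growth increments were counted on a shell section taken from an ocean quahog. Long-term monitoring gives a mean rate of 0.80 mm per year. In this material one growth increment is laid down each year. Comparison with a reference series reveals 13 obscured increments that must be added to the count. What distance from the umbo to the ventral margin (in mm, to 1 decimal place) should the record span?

100.8 mm

After corrections the count is 113 + 13 = 126 growth increments.
Length ≈ 0.80 × 126 = 100.8 mm.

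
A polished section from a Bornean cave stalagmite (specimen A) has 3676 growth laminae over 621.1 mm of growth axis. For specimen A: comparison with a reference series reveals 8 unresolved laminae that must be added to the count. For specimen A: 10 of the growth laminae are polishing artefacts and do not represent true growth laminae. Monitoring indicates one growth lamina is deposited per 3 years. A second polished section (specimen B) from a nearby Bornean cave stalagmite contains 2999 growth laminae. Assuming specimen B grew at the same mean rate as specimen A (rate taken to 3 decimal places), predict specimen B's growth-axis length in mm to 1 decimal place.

Specimen A: correcting the raw count gives 3676 − 10 + 8 = 3674 true growth laminae.
Specimen A: at 3 years per growth lamina, 3674 × 3 = 11022 years.
A: Extension rate ≈ 621.1 / 11022 = 0.056 mm/year.
Specimen B: multiplying by 3 years per growth lamina: 2999 × 3 = 8997 years. For B, 0.056 mm/year × 8997 years = 503.8 mm.

503.8 mm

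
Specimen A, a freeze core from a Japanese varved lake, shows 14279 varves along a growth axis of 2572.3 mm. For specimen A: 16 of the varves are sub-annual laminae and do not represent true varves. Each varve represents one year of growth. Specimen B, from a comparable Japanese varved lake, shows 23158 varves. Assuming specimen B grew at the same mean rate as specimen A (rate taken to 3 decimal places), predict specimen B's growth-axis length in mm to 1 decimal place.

4168.4 mm

Specimen A: true varve count = 14279 − 16 = 14263.
A: 2572.3 mm over 14263 years gives 2572.3 / 14263 ≈ 0.180 mm/yr.
For B, 0.180 mm/year × 23158 years = 4168.4 mm.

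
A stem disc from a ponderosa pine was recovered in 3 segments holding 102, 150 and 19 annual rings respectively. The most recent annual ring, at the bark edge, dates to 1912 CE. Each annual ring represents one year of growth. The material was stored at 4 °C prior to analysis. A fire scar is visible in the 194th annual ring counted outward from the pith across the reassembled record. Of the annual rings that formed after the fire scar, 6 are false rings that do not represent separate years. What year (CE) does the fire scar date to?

Total annual rings = 102 + 150 + 19 = 271.
The fire scar sits at annual ring 194 from the pith, so 271 − 194 = 77 annual rings formed after it.
Excluding 6 false annual rings: 77 − 6 = 71.
The annual ring at the bark edge is 1912 CE, so the fire scar dates to 1912 − 71 = 1841 CE.

1841 CE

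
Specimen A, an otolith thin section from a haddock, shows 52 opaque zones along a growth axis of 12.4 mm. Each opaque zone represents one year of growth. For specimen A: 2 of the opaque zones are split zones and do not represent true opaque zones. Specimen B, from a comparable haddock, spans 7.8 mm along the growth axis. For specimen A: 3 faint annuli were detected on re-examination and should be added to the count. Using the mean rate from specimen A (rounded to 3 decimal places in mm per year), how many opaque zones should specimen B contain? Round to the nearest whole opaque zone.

33 opaque zones

Specimen A: true opaque zone count = 52 − 2 + 3 = 53.
A: Extension rate ≈ 12.4 / 53 = 0.234 mm/yr.
For B, 7.8 / 0.234 = 33.33 years ≈ 33 opaque zones.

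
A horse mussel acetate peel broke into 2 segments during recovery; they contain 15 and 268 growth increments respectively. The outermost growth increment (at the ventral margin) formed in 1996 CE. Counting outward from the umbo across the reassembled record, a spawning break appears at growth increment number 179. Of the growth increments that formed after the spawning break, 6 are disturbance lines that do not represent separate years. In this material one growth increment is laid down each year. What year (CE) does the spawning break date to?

1898 CE

Total growth increments = 15 + 268 = 283.
283 − 179 = 104 growth increments lie beyond the spawning break toward the ventral margin.
Removing the 6 false growth increments leaves 104 − 6 = 98 true growth increments beyond the spawning break.
The growth increment at the ventral margin is 1996 CE, so the spawning break dates to 1996 − 98 = 1898 CE.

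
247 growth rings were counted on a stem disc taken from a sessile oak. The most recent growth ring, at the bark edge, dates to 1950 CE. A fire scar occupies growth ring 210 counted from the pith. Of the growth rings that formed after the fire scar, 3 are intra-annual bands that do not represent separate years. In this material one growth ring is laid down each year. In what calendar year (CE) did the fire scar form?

Between growth ring 210 and the bark edge there are 247 − 210 = 37 growth rings.
37 − 3 false = 34 true growth rings after the fire scar.
1950 − 34 = 1916 CE.

1916 CE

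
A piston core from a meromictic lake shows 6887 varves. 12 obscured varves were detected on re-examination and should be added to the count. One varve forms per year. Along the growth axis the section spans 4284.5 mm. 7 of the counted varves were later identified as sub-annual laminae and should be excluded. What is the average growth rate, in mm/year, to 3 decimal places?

After corrections the count is 6887 − 7 + 12 = 6892 varves.
Extension rate ≈ 4284.5 / 6892 = 0.622 mm/year.

0.622 mm/year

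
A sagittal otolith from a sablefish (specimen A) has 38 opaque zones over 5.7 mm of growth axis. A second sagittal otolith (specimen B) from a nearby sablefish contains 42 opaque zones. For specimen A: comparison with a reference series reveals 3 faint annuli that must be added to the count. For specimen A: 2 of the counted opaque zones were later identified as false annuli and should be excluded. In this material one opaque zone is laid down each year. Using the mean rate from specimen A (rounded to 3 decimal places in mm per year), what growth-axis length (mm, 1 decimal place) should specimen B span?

Specimen A: adjusted count: 38 − 2 + 3 = 39 opaque zones.
A: 5.7 mm over 39 years gives 5.7 / 39 ≈ 0.146 mm/yr.
Length of B = 0.146 × 42 = 6.1 mm.

6.1 mm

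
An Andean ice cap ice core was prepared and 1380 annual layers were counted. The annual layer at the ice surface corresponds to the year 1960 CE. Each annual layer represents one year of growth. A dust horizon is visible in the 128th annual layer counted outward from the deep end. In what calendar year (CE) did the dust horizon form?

708 CE

The dust horizon sits at annual layer 128 from the deep end, so 1380 − 128 = 1252 annual layers formed after it.
Counting back 1252 years from 1960 CE places the dust horizon in 1960 − 1252 = 708 CE.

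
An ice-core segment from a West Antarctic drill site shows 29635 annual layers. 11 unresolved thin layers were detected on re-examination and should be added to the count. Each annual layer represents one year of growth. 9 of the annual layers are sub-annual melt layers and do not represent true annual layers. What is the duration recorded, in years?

Correcting the raw count gives 29635 − 9 + 11 = 29637 true annual layers.
At one annual layer per year, that is 29637 years.

29637 years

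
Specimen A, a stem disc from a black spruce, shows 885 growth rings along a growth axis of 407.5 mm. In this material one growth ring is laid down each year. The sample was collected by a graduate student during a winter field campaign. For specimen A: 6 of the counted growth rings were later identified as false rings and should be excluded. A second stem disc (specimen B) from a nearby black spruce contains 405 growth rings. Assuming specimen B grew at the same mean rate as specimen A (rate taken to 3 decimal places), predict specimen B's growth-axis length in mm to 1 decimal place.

187.9 mm

Specimen A: true growth ring count = 885 − 6 = 879.
A: Extension rate ≈ 407.5 / 879 = 0.464 mm/yr.
For B, 0.464 mm/year × 405 years = 187.9 mm.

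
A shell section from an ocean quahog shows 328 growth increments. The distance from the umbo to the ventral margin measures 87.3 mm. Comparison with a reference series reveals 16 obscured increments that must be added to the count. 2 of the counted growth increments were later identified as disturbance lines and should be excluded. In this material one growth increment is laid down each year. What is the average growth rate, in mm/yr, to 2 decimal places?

0.26 mm/yr

True growth increment count = 328 − 2 + 16 = 342.
Extension rate ≈ 87.3 / 342 = 0.26 mm/yr.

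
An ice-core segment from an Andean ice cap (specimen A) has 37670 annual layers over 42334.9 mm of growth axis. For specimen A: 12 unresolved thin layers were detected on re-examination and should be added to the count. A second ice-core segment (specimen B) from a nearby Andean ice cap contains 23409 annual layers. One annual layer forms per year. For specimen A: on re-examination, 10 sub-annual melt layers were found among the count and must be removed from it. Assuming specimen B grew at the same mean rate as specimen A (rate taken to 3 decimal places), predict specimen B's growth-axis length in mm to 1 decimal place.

26311.7 mm

Specimen A: after corrections the count is 37670 − 10 + 12 = 37672 annual layers.
A: Mean rate = 42334.9 mm / 37672 years ≈ 1.124 mm per year.
For B, 1.124 mm/year × 23409 years = 26311.7 mm.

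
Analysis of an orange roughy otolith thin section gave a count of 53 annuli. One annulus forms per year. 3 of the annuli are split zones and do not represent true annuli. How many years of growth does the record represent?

50 years

Adjusted count: 53 − 3 = 50 annuli.
With a one-to-one annulus periodicity this is 50 years.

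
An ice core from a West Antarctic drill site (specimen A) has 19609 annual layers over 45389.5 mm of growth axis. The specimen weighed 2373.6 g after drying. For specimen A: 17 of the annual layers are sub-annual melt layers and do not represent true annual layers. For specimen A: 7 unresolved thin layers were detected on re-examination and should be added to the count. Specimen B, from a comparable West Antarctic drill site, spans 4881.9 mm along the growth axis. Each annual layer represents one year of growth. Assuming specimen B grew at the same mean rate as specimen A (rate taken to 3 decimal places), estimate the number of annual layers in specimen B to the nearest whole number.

2108 annual layers

Specimen A: correcting the raw count gives 19609 − 17 + 7 = 19599 true annual layers.
A: Extension rate ≈ 45389.5 / 19599 = 2.316 mm/year.
For B, 4881.9 / 2.316 = 2107.90 years ≈ 2108 annual layers.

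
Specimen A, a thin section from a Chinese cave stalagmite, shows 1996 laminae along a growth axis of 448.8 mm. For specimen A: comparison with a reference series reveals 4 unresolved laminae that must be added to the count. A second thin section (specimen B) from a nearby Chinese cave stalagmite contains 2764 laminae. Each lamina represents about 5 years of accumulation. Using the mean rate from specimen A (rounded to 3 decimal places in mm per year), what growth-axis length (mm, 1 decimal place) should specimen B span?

621.9 mm

Specimen A: adjusted count: 1996 + 4 = 2000 laminae.
Specimen A: 2000 laminae at 5 years each span 2000 × 5 = 10000 years.
A: 448.8 mm over 10000 years gives 448.8 / 10000 ≈ 0.045 mm per year.
Specimen B: multiplying by 5 years per lamina: 2764 × 5 = 13820 years. For B, 0.045 mm/year × 13820 years = 621.9 mm.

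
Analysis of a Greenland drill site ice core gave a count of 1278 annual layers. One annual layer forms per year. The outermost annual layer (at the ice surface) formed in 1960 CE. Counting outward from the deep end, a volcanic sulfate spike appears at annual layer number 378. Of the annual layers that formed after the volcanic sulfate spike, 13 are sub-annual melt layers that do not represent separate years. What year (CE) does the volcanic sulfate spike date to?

Between annual layer 378 and the ice surface there are 1278 − 378 = 900 annual layers.
Excluding 13 false annual layers: 900 − 13 = 887.
The annual layer at the ice surface is 1960 CE, so the volcanic sulfate spike dates to 1960 − 887 = 1073 CE.

1073 CE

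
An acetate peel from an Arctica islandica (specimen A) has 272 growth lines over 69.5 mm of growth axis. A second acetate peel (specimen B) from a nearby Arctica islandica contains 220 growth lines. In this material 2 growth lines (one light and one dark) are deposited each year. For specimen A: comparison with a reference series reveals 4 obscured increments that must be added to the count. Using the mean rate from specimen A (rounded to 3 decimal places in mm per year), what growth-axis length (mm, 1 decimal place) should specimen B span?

55.4 mm

Specimen A: adjusted count: 272 + 4 = 276 growth lines.
Specimen A: dividing by 2 growth lines per year: 276 / 2 = 138 years.
A: Mean rate = 69.5 mm / 138 years ≈ 0.504 mm/year.
Specimen B: with 2 growth lines per year, 220 / 2 = 110 years. B's length ≈ 0.504 × 110 = 55.4 mm.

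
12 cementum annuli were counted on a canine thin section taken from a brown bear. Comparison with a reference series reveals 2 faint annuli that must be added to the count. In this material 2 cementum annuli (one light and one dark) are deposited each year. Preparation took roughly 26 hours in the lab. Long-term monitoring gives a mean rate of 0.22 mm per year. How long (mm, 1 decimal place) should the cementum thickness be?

1.5 mm

Correcting the raw count gives 12 + 2 = 14 true cementum annuli.
With 2 cementum annuli per year, 14 / 2 = 7 years.
7 years at 0.22 mm/year gives 0.22 × 7 = 1.5 mm.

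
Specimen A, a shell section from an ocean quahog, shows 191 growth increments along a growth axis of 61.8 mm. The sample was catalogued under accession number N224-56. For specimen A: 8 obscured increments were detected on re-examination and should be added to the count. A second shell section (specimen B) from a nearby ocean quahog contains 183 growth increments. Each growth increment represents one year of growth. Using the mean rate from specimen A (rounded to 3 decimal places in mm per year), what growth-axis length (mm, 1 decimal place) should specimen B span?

Specimen A: correcting the raw count gives 191 + 8 = 199 true growth increments.
A: Mean rate = 61.8 mm / 199 years ≈ 0.311 mm/yr.
Length of B = 0.311 × 183 = 56.9 mm.

56.9 mm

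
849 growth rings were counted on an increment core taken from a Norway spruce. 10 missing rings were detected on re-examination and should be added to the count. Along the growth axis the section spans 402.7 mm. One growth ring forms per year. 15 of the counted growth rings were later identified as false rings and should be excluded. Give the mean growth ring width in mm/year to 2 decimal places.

0.48 mm/year

True growth ring count = 849 − 15 + 10 = 844.
402.7 mm over 844 years gives 402.7 / 844 ≈ 0.48 mm/year.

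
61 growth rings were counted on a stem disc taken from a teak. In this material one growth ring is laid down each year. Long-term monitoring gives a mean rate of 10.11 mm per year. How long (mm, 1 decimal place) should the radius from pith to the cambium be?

616.7 mm

The record spans 61 years at 10.11 mm per year.
Predicted length = 10.11 mm/year × 61 years = 616.7 mm.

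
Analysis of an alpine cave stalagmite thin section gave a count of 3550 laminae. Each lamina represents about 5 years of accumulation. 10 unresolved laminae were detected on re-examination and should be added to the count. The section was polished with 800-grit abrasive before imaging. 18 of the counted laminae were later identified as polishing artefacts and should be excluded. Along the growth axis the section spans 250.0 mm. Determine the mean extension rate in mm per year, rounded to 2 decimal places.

0.01 mm per year

Adjusted count: 3550 − 18 + 10 = 3542 laminae.
Multiplying by 5 years per lamina: 3542 × 5 = 17710 years.
Extension rate ≈ 250.0 / 17710 = 0.01 mm per year.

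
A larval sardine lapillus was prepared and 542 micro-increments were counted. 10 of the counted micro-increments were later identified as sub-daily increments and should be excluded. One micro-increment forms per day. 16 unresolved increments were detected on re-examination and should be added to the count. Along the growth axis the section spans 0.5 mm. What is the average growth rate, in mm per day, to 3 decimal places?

Correcting the raw count gives 542 − 10 + 16 = 548 true micro-increments.
Extension rate ≈ 0.5 / 548 = 0.001 mm per day.

0.001 mm per day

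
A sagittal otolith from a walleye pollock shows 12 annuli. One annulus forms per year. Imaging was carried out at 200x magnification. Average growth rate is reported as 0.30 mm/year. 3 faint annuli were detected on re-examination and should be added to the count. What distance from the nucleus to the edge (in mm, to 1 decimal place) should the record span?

After corrections the count is 12 + 3 = 15 annuli.
Predicted length = 0.30 mm/year × 15 years = 4.5 mm.

4.5 mm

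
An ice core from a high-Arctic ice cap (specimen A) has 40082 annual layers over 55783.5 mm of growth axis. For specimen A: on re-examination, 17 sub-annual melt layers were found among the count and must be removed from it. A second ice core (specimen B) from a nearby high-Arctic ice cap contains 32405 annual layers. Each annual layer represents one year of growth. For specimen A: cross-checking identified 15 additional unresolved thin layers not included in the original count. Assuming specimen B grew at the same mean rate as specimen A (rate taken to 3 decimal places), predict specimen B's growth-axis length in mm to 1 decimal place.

Specimen A: correcting the raw count gives 40082 − 17 + 15 = 40080 true annual layers.
A: Mean rate = 55783.5 mm / 40080 years ≈ 1.392 mm/year.
For B, 1.392 mm/year × 32405 years = 45107.8 mm.

45107.8 mm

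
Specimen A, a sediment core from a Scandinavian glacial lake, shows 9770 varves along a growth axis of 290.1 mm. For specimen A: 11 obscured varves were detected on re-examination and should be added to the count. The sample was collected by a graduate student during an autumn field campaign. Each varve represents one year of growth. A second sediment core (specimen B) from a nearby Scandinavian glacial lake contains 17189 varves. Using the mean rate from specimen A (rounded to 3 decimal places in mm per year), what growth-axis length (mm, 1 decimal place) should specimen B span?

515.7 mm

Specimen A: adjusted count: 9770 + 11 = 9781 varves.
A: Extension rate ≈ 290.1 / 9781 = 0.030 mm/yr.
Length of B = 0.030 × 17189 = 515.7 mm.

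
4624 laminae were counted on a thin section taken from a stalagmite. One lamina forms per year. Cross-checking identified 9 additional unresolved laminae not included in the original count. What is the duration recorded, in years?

Adjusted count: 4624 + 9 = 4633 laminae.
With a one-to-one lamina periodicity this is 4633 years.

4633 years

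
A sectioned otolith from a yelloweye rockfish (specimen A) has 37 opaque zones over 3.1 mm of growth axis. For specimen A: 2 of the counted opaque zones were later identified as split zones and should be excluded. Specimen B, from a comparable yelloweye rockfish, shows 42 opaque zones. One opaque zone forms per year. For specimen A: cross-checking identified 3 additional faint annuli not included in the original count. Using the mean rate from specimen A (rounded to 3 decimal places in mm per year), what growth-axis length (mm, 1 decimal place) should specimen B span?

3.4 mm

Specimen A: adjusted count: 37 − 2 + 3 = 38 opaque zones.
A: Extension rate ≈ 3.1 / 38 = 0.082 mm per year.
For B, 0.082 mm/year × 42 years = 3.4 mm.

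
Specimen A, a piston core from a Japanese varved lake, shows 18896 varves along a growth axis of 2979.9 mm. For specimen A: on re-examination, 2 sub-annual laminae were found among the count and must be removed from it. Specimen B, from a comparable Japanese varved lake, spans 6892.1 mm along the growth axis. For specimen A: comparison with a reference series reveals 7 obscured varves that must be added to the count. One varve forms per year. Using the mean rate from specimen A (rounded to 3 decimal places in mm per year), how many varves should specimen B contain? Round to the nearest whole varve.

Specimen A: adjusted count: 18896 − 2 + 7 = 18901 varves.
A: 2979.9 mm over 18901 years gives 2979.9 / 18901 ≈ 0.158 mm/yr.
Specimen B: 6892.1 mm / 0.158 mm per year = 43620.89 years ≈ 43621 varves.

43621 varves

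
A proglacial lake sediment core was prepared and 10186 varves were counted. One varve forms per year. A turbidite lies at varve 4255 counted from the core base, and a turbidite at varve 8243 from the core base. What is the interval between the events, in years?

3988 yr

The two markers are separated by 8243 − 4255 = 3988 varves.
That is 3988 years at one varve per year.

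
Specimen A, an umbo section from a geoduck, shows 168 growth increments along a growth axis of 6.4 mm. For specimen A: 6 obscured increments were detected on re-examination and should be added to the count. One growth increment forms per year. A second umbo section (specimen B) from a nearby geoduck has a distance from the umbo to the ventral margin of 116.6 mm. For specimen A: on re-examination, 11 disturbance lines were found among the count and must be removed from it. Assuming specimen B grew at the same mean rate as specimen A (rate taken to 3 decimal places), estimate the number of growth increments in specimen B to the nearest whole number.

2990 growth increments

Specimen A: correcting the raw count gives 168 − 11 + 6 = 163 true growth increments.
A: Extension rate ≈ 6.4 / 163 = 0.039 mm/yr.
B spans 116.6 / 0.039 = 2989.74 years ≈ 2990 growth increments.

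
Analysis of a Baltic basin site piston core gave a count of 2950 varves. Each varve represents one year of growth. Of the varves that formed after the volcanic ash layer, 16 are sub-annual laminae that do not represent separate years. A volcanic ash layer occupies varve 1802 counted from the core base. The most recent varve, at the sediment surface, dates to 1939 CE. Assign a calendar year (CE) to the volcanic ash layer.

The volcanic ash layer sits at varve 1802 from the core base, so 2950 − 1802 = 1148 varves formed after it.
1148 − 16 false = 1132 true varves after the volcanic ash layer.
1939 − 1132 = 807 CE.

807 CE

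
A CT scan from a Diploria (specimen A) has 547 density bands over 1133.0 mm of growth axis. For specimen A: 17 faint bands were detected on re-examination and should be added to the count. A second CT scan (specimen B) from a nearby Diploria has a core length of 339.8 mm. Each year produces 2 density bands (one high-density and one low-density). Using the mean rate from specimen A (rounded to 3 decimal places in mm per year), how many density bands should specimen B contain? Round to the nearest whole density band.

169 density bands

Specimen A: after corrections the count is 547 + 17 = 564 density bands.
Specimen A: with 2 density bands per year, 564 / 2 = 282 years.
A: 1133.0 mm over 282 years gives 1133.0 / 282 ≈ 4.018 mm per year.
B spans 339.8 / 4.018 = 84.57 years; at 2 density bands per year that is 84.57 × 2 ≈ 169 density bands.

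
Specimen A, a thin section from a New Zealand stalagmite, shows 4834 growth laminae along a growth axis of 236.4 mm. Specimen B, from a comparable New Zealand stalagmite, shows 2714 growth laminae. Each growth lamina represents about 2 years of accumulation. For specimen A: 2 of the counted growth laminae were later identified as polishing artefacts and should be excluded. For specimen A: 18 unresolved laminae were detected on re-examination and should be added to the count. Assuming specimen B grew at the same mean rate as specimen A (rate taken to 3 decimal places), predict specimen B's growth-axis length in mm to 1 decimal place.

130.3 mm

Specimen A: true growth lamina count = 4834 − 2 + 18 = 4850.
Specimen A: 4850 growth laminae at 2 years each span 4850 × 2 = 9700 years.
A: Extension rate ≈ 236.4 / 9700 = 0.024 mm/year.
Specimen B: at 2 years per growth lamina, 2714 × 2 = 5428 years. Length of B = 0.024 × 5428 = 130.3 mm.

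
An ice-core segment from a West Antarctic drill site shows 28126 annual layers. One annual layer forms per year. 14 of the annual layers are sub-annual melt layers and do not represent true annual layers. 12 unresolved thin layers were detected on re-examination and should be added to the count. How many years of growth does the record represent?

28124 years

Correcting the raw count gives 28126 − 14 + 12 = 28124 true annual layers.
At one annual layer per year, that is 28124 years.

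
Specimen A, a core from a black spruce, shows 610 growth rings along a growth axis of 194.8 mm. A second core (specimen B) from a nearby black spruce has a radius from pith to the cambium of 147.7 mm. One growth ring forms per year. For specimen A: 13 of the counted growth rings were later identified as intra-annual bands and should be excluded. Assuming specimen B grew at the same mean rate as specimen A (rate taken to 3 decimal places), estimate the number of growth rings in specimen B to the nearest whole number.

Specimen A: after corrections the count is 610 − 13 = 597 growth rings.
A: 194.8 mm over 597 years gives 194.8 / 597 ≈ 0.326 mm/yr.
B spans 147.7 / 0.326 = 453.07 years ≈ 453 growth rings.

453 growth rings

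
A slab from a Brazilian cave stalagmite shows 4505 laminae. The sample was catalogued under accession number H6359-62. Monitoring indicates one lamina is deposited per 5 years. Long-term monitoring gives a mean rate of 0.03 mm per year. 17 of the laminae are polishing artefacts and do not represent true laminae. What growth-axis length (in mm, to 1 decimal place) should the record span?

Correcting the raw count gives 4505 − 17 = 4488 true laminae.
4488 laminae at 5 years each span 4488 × 5 = 22440 years.
Length ≈ 0.03 × 22440 = 673.2 mm.

673.2 mm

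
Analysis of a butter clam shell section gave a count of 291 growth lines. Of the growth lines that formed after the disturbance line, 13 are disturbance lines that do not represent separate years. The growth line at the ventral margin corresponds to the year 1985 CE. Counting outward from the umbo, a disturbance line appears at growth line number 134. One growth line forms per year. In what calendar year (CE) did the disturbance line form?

1841 CE

291 − 134 = 157 growth lines lie beyond the disturbance line toward the ventral margin.
Removing the 13 false growth lines leaves 157 − 13 = 144 true growth lines beyond the disturbance line.
The growth line at the ventral margin is 1985 CE, so the disturbance line dates to 1985 − 144 = 1841 CE.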